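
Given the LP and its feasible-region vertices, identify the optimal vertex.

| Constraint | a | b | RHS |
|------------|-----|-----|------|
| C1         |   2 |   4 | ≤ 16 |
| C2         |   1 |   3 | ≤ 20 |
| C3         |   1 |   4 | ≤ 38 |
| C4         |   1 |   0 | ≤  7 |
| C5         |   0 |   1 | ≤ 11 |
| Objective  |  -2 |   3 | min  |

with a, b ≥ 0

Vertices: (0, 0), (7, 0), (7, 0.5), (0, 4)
Evaluating z = -2a + 3b at each vertex:
  (0, 0): z = 0
  (7, 0): z = -14
  (7, 0.5): z = -12.5
  (0, 4): z = 12

The smallest value is z = -14, attained at (7, 0).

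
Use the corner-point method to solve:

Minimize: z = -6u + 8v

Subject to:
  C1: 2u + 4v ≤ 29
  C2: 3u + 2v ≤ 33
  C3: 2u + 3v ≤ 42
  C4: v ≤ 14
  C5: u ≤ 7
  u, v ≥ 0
Each vertex is the intersection of two constraint boundaries that also satisfies all remaining constraints:
  u = 0 and v = 0 → (0, 0)
  u = 7 and v = 0 → (7, 0)
  2u + 4v = 29 and u = 7 → (7, 3.75)
  2u + 4v = 29 and u = 0 → (0, 7.25)

Evaluating z = -6u + 8v at each vertex:
  (0, 0): z = 0
  (7, 0): z = -42
  (7, 3.75): z = -12
  (0, 7.25): z = 58

The minimum is at (7, 0) with z = -42.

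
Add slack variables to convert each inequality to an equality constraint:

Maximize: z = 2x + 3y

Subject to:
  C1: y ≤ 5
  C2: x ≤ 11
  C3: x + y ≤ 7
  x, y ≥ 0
max z = 2x + 3y

s.t.
  y + s1 = 5
  x + s2 = 11
  x + y + s3 = 7
  x, y, s1, s2, s3 ≥ 0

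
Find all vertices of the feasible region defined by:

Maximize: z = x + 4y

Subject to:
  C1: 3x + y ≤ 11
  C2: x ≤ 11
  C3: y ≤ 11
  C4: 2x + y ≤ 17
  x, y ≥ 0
Each vertex is the intersection of two constraint boundaries that also satisfies all remaining constraints:
  x = 0 and y = 0 → (0, 0)
  3x + y = 11 and y = 0 → (3.667, 0)
  3x + y = 11 and y = 11 → (0, 11)

Vertices: (0, 0), (3.667, 0), (0, 11)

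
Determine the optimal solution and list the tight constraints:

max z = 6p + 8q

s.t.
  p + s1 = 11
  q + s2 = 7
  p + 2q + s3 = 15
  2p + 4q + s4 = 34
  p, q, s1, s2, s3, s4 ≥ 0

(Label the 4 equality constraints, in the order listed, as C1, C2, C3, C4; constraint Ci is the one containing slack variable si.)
Optimal: p = 11, q = 2
Binding: C1, C3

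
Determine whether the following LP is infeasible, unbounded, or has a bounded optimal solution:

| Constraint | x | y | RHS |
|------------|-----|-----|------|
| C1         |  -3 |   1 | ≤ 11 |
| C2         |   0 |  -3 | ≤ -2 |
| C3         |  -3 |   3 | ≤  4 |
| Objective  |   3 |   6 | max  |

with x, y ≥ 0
Feasible point: (0, 1) satisfies every constraint, so the LP is feasible.
Direction d = (1, 0): for each constraint row a, a·d ≤ 0 —
  (-3)(1) + (1)(0) = -3 ≤ 0
  (0)(1) + (-3)(0) = 0 ≤ 0
  (-3)(1) + (3)(0) = -3 ≤ 0
and d ≥ 0, so (0, 1) + t·d stays feasible for every t ≥ 0. Along this ray z = 3x + 6y changes by 3 per unit t, so z → +∞.

Unbounded: there is a feasible ray along which z → +∞.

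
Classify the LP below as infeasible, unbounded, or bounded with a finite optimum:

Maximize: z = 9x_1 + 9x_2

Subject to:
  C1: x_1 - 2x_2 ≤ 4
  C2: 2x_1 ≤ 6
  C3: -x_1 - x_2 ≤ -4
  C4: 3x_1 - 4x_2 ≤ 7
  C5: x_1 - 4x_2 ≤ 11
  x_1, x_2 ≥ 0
Feasible point: (0, 4) satisfies every constraint, so the LP is feasible.
Direction d = (0, 1): for each constraint row a, a·d ≤ 0 —
  (1)(0) + (-2)(1) = -2 ≤ 0
  (2)(0) + (0)(1) = 0 ≤ 0
  (-1)(0) + (-1)(1) = -1 ≤ 0
  (3)(0) + (-4)(1) = -4 ≤ 0
  (1)(0) + (-4)(1) = -4 ≤ 0
and d ≥ 0, so (0, 4) + t·d stays feasible for every t ≥ 0. Along this ray z = 9x_1 + 9x_2 changes by 9 per unit t, so z → +∞.

Unbounded — the objective can increase without bound over the feasible region.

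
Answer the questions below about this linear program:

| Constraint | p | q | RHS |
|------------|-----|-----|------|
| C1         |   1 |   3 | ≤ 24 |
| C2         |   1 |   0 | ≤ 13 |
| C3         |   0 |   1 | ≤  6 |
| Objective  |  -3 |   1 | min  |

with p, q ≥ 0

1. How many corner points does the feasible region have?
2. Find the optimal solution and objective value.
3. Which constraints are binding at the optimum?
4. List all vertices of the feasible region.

1. 5
2. p = 13, q = 0, z = -39
3. C2, q ≥ 0
4. (0, 0), (13, 0), (13, 3.667), (6, 6), (0, 6)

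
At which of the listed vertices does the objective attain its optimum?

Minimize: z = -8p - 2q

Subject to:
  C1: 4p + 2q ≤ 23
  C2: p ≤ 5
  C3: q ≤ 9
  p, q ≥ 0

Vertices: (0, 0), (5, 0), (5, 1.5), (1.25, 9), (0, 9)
(5, 1.5) with z = -43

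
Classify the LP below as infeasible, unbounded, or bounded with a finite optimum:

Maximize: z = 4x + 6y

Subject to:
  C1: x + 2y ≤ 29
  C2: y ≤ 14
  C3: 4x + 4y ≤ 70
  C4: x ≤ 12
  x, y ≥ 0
The point (6, 11.5) satisfies every constraint, so the LP is feasible; the constraints give x ≤ 12 and y ≤ 14, which with x, y ≥ 0 keep the feasible region inside a bounded box. A feasible, bounded LP attains a finite optimum at a vertex.

Bounded optimum: z* = 93 at (6, 11.5).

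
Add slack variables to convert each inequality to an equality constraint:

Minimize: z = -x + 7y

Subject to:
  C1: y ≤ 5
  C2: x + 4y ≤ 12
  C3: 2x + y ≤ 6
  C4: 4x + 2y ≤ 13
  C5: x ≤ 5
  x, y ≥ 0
min z = -x + 7y

s.t.
  y + s1 = 5
  x + 4y + s2 = 12
  2x + y + s3 = 6
  4x + 2y + s4 = 13
  x + s5 = 5
  x, y, s1, s2, s3, s4, s5 ≥ 0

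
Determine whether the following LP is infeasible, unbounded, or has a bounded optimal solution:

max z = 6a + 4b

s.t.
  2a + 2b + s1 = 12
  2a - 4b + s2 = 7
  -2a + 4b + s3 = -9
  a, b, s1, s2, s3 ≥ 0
The row 2a - 4b + s2 = 7 with s2 ≥ 0 requires 2a - 4b ≤ 7, while the row -2a + 4b + s3 = -9 with s3 ≥ 0 is equivalent to 2a - 4b ≥ 9. Together they would need 9 ≤ 2a - 4b ≤ 7, which is impossible since 9 > 7. No point satisfies all constraints.

Infeasible — the constraint set is empty.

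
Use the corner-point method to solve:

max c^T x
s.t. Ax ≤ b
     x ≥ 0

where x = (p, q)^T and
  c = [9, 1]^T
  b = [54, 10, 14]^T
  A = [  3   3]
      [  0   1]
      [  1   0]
p = 14, q = 4, z = 130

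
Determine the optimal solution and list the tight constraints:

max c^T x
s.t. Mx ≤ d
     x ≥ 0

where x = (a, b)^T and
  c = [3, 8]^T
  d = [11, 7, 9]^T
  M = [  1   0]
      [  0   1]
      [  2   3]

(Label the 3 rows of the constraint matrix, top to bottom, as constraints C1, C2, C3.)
Optimal: a = 0, b = 3
Binding: C3, a ≥ 0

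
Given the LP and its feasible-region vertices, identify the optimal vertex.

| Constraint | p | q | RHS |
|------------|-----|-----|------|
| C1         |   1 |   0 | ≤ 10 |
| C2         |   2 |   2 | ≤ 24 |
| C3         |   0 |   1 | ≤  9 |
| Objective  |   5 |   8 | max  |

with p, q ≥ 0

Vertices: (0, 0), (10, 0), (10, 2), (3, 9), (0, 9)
(3, 9) with z = 87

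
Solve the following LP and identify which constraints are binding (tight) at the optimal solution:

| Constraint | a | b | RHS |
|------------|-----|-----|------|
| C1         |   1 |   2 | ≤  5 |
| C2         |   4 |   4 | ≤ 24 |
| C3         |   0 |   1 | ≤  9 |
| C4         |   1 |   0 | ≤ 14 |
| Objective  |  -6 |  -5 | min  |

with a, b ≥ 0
Optimal: a = 5, b = 0
Slack at optimum:
  C1: slack = 0 (binding)
  C2: slack = 4
  C3: slack = 9
  C4: slack = 9
  a ≥ 0: a = 5
  b ≥ 0: b = 0 (binding)
Binding constraints: C1, b ≥ 0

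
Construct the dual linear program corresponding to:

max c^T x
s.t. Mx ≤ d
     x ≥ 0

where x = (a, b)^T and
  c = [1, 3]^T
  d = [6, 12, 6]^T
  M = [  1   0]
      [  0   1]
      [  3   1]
Minimize: z = 6y1 + 12y2 + 6y3

Subject to:
  C1: -y1 - 3y3 ≤ -1
  C2: -y2 - y3 ≤ -3
  y1, y2, y3 ≥ 0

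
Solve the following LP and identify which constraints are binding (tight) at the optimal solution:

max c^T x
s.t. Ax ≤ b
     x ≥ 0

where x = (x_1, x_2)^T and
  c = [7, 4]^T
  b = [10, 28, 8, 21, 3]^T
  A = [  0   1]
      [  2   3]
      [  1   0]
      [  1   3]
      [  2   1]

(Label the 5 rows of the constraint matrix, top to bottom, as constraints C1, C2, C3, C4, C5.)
Optimal: x_1 = 0, x_2 = 3
Slack at optimum:
  C1: slack = 7
  C2: slack = 19
  C3: slack = 8
  C4: slack = 12
  C5: slack = 0 (binding)
  x_1 ≥ 0: x_1 = 0 (binding)
  x_2 ≥ 0: x_2 = 3
Binding constraints: C5, x_1 ≥ 0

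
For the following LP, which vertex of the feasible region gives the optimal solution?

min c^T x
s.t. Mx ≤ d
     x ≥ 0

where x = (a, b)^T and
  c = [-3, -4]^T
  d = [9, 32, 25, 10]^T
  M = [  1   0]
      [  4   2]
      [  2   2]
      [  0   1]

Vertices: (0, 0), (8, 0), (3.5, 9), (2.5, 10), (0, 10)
Evaluating z = -3a - 4b at each vertex:
  (0, 0): z = 0
  (8, 0): z = -24
  (3.5, 9): z = -46.5
  (2.5, 10): z = -47.5
  (0, 10): z = -40

The smallest value is z = -47.5, attained at (2.5, 10).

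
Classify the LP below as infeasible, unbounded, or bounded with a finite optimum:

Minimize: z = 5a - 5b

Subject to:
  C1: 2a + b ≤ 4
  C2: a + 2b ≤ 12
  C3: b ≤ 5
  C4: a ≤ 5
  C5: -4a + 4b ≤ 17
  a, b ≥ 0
The point (0, 4) satisfies every constraint, so the LP is feasible; the constraints give a ≤ 5 and b ≤ 5, which with a, b ≥ 0 keep the feasible region inside a bounded box. A feasible, bounded LP attains a finite optimum at a vertex.

Evaluating z = 5a - 5b at each vertex:
  (0, 0): z = 0
  (2, 0): z = 10
  (0, 4): z = -20

Bounded optimum: z* = -20 at (0, 4).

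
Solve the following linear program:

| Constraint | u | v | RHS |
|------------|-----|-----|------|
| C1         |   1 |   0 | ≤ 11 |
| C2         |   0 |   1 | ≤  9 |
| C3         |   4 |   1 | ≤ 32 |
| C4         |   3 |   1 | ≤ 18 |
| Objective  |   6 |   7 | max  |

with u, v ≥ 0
u = 3, v = 9, z = 81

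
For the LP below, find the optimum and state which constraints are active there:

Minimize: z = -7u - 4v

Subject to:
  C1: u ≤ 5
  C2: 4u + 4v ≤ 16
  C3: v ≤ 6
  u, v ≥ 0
Optimal: u = 4, v = 0
Slack at optimum:
  C1: slack = 1
  C2: slack = 0 (binding)
  C3: slack = 6
  u ≥ 0: u = 4
  v ≥ 0: v = 0 (binding)
Binding constraints: C2, v ≥ 0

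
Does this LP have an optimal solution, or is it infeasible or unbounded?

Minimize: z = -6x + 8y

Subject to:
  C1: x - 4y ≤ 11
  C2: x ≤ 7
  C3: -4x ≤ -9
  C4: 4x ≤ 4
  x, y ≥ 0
C4 requires 4x ≤ 4, while C3 (-4x ≤ -9) is equivalent to 4x ≥ 9. Together they would need 9 ≤ 4x ≤ 4, which is impossible since 9 > 4. No point satisfies all constraints.

Infeasible — the constraint set is empty.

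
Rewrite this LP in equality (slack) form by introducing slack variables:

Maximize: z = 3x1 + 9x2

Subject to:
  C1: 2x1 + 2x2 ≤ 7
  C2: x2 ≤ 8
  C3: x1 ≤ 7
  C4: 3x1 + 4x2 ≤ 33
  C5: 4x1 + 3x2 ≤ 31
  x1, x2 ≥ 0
max z = 3x1 + 9x2

s.t.
  2x1 + 2x2 + s1 = 7
  x2 + s2 = 8
  x1 + s3 = 7
  3x1 + 4x2 + s4 = 33
  4x1 + 3x2 + s5 = 31
  x1, x2, s1, s2, s3, s4, s5 ≥ 0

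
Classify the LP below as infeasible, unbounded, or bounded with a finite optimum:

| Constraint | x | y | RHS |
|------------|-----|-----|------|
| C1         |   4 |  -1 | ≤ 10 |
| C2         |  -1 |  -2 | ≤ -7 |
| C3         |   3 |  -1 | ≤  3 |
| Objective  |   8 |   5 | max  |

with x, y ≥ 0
Feasible point: (0, 4) satisfies every constraint, so the LP is feasible.
Direction d = (0, 1): for each constraint row a, a·d ≤ 0 —
  (4)(0) + (-1)(1) = -1 ≤ 0
  (-1)(0) + (-2)(1) = -2 ≤ 0
  (3)(0) + (-1)(1) = -1 ≤ 0
and d ≥ 0, so (0, 4) + t·d stays feasible for every t ≥ 0. Along this ray z = 8x + 5y changes by 5 per unit t, so z → +∞.

Unbounded — the objective can increase without bound over the feasible region.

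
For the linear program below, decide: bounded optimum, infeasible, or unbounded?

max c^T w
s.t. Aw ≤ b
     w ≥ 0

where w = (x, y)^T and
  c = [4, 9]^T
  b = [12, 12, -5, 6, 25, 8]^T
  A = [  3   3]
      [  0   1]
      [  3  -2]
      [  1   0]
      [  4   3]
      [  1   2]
The point (0, 4) satisfies every constraint, so the LP is feasible; the constraints give x ≤ 6 and y ≤ 12, which with x, y ≥ 0 keep the feasible region inside a bounded box. A feasible, bounded LP attains a finite optimum at a vertex.

Evaluating z = 4x + 9y at each vertex:
  (0, 2.5): z = 22.5
  (0.6, 3.4): z = 33
  (0, 4): z = 36

The LP has an optimal solution: (0, 4) with z = 36.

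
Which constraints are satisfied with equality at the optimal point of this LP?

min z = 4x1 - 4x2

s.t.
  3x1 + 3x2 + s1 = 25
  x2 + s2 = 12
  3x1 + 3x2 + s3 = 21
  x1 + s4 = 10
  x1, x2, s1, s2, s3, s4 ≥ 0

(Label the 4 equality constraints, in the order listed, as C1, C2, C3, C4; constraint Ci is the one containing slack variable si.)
Optimal: x1 = 0, x2 = 7
Slack at optimum:
  C1: slack = 4
  C2: slack = 5
  C3: slack = 0 (binding)
  C4: slack = 10
  x1 ≥ 0: x1 = 0 (binding)
  x2 ≥ 0: x2 = 7
Binding constraints: C3, x1 ≥ 0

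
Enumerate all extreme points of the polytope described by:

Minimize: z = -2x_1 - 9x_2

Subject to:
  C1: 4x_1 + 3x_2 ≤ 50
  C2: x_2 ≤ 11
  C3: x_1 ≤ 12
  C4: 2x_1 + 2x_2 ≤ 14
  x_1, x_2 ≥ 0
Each vertex is the intersection of two constraint boundaries that also satisfies all remaining constraints:
  x_1 = 0 and x_2 = 0 → (0, 0)
  2x_1 + 2x_2 = 14 and x_2 = 0 → (7, 0)
  2x_1 + 2x_2 = 14 and x_1 = 0 → (0, 7)

Vertices: (0, 0), (7, 0), (0, 7)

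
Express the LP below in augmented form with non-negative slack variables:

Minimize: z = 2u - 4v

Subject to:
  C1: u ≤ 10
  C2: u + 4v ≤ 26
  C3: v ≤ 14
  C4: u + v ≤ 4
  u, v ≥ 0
min z = 2u - 4v

s.t.
  u + s1 = 10
  u + 4v + s2 = 26
  v + s3 = 14
  u + v + s4 = 4
  u, v, s1, s2, s3, s4 ≥ 0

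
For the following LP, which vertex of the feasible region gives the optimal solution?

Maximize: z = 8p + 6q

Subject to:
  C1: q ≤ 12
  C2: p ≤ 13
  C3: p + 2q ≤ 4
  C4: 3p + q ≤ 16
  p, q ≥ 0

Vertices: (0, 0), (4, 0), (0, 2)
(4, 0) with z = 32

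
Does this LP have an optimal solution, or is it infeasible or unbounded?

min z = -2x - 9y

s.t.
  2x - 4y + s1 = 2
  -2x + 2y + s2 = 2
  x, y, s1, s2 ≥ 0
Feasible point: (0, 0) satisfies every constraint, so the LP is feasible.
Direction d = (1, 1): for each constraint row a, a·d ≤ 0 —
  (2)(1) + (-4)(1) = -2 ≤ 0
  (-2)(1) + (2)(1) = 0 ≤ 0
and d ≥ 0, so (0, 0) + t·d stays feasible for every t ≥ 0. Along this ray z = -2x - 9y changes by -11 per unit t, so z → −∞.

The LP is unbounded; z can be made arbitrarily small.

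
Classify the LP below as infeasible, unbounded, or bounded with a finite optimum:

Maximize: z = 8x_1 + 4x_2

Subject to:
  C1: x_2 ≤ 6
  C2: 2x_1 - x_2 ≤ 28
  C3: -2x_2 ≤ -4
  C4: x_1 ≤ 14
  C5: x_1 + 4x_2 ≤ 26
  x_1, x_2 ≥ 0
The point (14, 3) satisfies every constraint, so the LP is feasible; the constraints give x_1 ≤ 14 and x_2 ≤ 6, which with x_1, x_2 ≥ 0 keep the feasible region inside a bounded box. A feasible, bounded LP attains a finite optimum at a vertex.

The LP has an optimal solution: (14, 3) with z = 124.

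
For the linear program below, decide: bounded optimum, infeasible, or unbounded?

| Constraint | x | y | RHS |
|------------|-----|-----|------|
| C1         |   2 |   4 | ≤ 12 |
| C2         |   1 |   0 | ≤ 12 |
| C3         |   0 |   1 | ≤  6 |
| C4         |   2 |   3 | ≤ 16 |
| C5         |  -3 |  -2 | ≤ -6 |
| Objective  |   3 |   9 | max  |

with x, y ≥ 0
The point (0, 3) satisfies every constraint, so the LP is feasible; the constraints give x ≤ 12 and y ≤ 6, which with x, y ≥ 0 keep the feasible region inside a bounded box. A feasible, bounded LP attains a finite optimum at a vertex.

Evaluating z = 3x + 9y at each vertex:
  (2, 0): z = 6
  (6, 0): z = 18
  (0, 3): z = 27

The LP has an optimal solution: (0, 3) with z = 27.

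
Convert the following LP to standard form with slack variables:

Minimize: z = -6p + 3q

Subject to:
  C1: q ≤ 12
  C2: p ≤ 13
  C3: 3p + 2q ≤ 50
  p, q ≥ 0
min z = -6p + 3q

s.t.
  q + s1 = 12
  p + s2 = 13
  3p + 2q + s3 = 50
  p, q, s1, s2, s3 ≥ 0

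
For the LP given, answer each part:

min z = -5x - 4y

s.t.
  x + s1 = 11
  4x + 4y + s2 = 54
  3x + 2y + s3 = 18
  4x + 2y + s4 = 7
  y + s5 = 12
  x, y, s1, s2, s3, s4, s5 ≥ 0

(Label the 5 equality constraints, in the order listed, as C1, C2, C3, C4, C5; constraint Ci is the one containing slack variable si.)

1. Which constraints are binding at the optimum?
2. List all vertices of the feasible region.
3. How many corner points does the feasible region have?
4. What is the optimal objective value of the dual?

1. C4, x ≥ 0
2. (0, 0), (1.75, 0), (0, 3.5)
3. 3
4. -14 (by strong duality, equal to the primal optimum)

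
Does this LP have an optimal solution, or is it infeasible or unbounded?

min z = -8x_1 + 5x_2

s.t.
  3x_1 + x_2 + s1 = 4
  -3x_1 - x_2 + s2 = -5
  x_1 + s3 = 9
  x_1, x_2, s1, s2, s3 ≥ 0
The row 3x_1 + x_2 + s1 = 4 with s1 ≥ 0 requires 3x_1 + x_2 ≤ 4, while the row -3x_1 - x_2 + s2 = -5 with s2 ≥ 0 is equivalent to 3x_1 + x_2 ≥ 5. Together they would need 5 ≤ 3x_1 + x_2 ≤ 4, which is impossible since 5 > 4. No point satisfies all constraints.

The feasible region is empty; the LP is infeasible.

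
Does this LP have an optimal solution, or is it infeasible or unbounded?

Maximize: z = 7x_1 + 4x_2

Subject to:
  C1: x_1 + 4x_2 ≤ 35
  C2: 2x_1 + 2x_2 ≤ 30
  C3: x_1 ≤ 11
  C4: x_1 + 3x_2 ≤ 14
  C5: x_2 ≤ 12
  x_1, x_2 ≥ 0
The point (11, 1) satisfies every constraint, so the LP is feasible; the constraints give x_1 ≤ 11 and x_2 ≤ 12, which with x_1, x_2 ≥ 0 keep the feasible region inside a bounded box. A feasible, bounded LP attains a finite optimum at a vertex.

Evaluating z = 7x_1 + 4x_2 at each vertex:
  (0, 0): z = 0
  (11, 0): z = 77
  (11, 1): z = 81
  (0, 4.667): z = 18.67

Bounded optimum: z* = 81 at (11, 1).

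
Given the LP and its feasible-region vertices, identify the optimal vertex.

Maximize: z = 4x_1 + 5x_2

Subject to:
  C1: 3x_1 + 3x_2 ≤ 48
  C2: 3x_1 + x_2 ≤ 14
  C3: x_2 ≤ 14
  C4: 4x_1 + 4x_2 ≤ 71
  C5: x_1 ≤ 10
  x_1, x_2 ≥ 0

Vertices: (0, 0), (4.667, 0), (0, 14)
Evaluating z = 4x_1 + 5x_2 at each vertex:
  (0, 0): z = 0
  (4.667, 0): z = 18.67
  (0, 14): z = 70

The largest value is z = 70, attained at (0, 14).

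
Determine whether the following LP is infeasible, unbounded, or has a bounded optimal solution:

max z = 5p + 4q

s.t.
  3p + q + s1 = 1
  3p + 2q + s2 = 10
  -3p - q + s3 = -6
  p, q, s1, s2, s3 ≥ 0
The row 3p + q + s1 = 1 with s1 ≥ 0 requires 3p + q ≤ 1, while the row -3p - q + s3 = -6 with s3 ≥ 0 is equivalent to 3p + q ≥ 6. Together they would need 6 ≤ 3p + q ≤ 1, which is impossible since 6 > 1. No point satisfies all constraints.

Infeasible: no point satisfies all constraints simultaneously.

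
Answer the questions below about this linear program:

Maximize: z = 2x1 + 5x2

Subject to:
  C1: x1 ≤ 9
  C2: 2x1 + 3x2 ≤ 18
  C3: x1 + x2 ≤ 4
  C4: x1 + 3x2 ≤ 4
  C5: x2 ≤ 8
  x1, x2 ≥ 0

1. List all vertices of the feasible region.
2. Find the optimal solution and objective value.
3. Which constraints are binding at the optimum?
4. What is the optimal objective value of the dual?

1. (0, 0), (4, 0), (0, 1.333)
2. x1 = 4, x2 = 0, z = 8
3. C3, C4, x2 ≥ 0
4. 8 (by strong duality, equal to the primal optimum)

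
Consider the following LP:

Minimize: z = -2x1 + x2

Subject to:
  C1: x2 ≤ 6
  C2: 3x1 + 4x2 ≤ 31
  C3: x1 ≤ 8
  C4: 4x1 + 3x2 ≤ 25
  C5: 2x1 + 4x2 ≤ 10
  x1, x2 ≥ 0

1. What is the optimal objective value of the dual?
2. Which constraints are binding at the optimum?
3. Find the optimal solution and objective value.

1. -10 (by strong duality, equal to the primal optimum)
2. C5, x2 ≥ 0
3. x1 = 5, x2 = 0, z = -10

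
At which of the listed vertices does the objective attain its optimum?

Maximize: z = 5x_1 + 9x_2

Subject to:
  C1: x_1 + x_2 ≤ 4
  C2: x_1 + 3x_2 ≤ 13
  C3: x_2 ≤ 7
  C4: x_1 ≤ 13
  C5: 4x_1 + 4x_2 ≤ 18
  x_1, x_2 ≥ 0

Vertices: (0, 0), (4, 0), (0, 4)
Evaluating z = 5x_1 + 9x_2 at each vertex:
  (0, 0): z = 0
  (4, 0): z = 20
  (0, 4): z = 36

The largest value is z = 36, attained at (0, 4).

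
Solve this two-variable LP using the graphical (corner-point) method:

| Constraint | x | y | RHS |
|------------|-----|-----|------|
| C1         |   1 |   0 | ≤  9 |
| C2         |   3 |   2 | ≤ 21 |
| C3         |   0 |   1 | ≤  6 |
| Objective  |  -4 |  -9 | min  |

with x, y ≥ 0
Each vertex is the intersection of two constraint boundaries that also satisfies all remaining constraints:
  x = 0 and y = 0 → (0, 0)
  3x + 2y = 21 and y = 0 → (7, 0)
  3x + 2y = 21 and y = 6 → (3, 6)
  y = 6 and x = 0 → (0, 6)

Evaluating z = -4x - 9y at each vertex:
  (0, 0): z = 0
  (7, 0): z = -28
  (3, 6): z = -66
  (0, 6): z = -54

The minimum is at (3, 6) with z = -66.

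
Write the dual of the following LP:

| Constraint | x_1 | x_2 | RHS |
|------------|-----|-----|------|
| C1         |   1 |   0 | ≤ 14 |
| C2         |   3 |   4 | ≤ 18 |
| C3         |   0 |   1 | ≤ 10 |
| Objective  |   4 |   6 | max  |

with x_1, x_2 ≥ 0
Minimize: z = 14y1 + 18y2 + 10y3

Subject to:
  C1: -y1 - 3y2 ≤ -4
  C2: -4y2 - y3 ≤ -6
  y1, y2, y3 ≥ 0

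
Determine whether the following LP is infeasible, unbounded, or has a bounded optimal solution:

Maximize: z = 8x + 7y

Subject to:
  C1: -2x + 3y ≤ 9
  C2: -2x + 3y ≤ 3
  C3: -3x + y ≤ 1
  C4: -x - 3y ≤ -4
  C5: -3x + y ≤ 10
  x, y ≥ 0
Feasible point: (1, 1) satisfies every constraint, so the LP is feasible.
Direction d = (1, 0): for each constraint row a, a·d ≤ 0 —
  (-2)(1) + (3)(0) = -2 ≤ 0
  (-2)(1) + (3)(0) = -2 ≤ 0
  (-3)(1) + (1)(0) = -3 ≤ 0
  (-1)(1) + (-3)(0) = -1 ≤ 0
  (-3)(1) + (1)(0) = -3 ≤ 0
and d ≥ 0, so (1, 1) + t·d stays feasible for every t ≥ 0. Along this ray z = 8x + 7y changes by 8 per unit t, so z → +∞.

Unbounded — the objective can increase without bound over the feasible region.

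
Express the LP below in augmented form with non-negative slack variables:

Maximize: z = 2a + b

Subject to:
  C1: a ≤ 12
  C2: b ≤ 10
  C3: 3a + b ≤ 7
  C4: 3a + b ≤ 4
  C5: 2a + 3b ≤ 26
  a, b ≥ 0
max z = 2a + b

s.t.
  a + s1 = 12
  b + s2 = 10
  3a + b + s3 = 7
  3a + b + s4 = 4
  2a + 3b + s5 = 26
  a, b, s1, s2, s3, s4, s5 ≥ 0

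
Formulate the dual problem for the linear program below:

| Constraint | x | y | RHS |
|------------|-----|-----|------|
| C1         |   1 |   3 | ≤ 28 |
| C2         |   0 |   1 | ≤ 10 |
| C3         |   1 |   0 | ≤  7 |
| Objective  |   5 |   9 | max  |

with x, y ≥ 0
Minimize: z = 28y1 + 10y2 + 7y3

Subject to:
  C1: -y1 - y3 ≤ -5
  C2: -3y1 - y2 ≤ -9
  y1, y2, y3 ≥ 0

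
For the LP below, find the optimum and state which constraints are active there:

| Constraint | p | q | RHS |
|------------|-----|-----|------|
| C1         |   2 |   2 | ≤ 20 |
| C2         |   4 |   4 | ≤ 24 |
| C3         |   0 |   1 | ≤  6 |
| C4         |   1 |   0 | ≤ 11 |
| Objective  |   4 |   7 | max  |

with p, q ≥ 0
Optimal: p = 0, q = 6
Binding: C2, C3, p ≥ 0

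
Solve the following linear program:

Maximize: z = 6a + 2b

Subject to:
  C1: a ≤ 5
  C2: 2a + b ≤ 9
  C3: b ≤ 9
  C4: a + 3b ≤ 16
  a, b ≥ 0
a = 4.5, b = 0, z = 27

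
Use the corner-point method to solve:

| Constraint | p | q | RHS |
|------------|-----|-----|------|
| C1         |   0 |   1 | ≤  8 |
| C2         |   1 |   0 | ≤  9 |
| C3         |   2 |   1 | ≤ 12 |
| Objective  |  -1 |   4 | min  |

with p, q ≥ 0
p = 6, q = 0, z = -6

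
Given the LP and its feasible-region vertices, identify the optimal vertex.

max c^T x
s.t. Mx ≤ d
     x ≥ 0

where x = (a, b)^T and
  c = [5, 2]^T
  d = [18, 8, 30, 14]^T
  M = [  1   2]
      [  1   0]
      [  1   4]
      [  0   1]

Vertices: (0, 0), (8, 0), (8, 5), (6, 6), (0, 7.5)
Evaluating z = 5a + 2b at each vertex:
  (0, 0): z = 0
  (8, 0): z = 40
  (8, 5): z = 50
  (6, 6): z = 42
  (0, 7.5): z = 15

The largest value is z = 50, attained at (8, 5).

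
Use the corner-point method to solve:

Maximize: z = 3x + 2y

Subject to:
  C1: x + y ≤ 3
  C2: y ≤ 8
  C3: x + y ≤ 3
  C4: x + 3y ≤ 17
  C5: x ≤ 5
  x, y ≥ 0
Each vertex is the intersection of two constraint boundaries that also satisfies all remaining constraints:
  x = 0 and y = 0 → (0, 0)
  x + y = 3 and y = 0 → (3, 0)
  x + y = 3 and x = 0 → (0, 3)

Evaluating z = 3x + 2y at each vertex:
  (0, 0): z = 0
  (3, 0): z = 9
  (0, 3): z = 6

The maximum is at (3, 0) with z = 9.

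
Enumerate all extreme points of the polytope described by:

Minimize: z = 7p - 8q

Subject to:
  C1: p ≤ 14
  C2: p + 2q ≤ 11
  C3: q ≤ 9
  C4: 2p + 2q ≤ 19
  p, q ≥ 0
Each vertex is the intersection of two constraint boundaries that also satisfies all remaining constraints:
  p = 0 and q = 0 → (0, 0)
  2p + 2q = 19 and q = 0 → (9.5, 0)
  p + 2q = 11 and 2p + 2q = 19 → (8, 1.5)
  p + 2q = 11 and p = 0 → (0, 5.5)

Vertices: (0, 0), (9.5, 0), (8, 1.5), (0, 5.5)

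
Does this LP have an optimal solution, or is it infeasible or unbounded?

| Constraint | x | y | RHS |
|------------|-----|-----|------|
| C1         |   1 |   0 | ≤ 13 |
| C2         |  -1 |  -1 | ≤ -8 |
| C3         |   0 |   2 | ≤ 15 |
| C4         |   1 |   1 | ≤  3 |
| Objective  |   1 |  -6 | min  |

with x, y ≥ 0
C4 requires x + y ≤ 3, while C2 (-x - y ≤ -8) is equivalent to x + y ≥ 8. Together they would need 8 ≤ x + y ≤ 3, which is impossible since 8 > 3. No point satisfies all constraints.

Infeasible — the constraint set is empty.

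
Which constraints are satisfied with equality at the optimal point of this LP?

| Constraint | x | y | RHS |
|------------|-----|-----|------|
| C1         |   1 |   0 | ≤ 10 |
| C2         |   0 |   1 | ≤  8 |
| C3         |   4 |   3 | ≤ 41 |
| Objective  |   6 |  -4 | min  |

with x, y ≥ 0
Optimal: x = 0, y = 8
Binding: C2, x ≥ 0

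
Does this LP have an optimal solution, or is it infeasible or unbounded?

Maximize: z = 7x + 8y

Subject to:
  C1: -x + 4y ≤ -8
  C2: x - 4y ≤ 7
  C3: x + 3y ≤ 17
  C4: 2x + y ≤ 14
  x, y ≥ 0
C2 requires x - 4y ≤ 7, while C1 (-x + 4y ≤ -8) is equivalent to x - 4y ≥ 8. Together they would need 8 ≤ x - 4y ≤ 7, which is impossible since 8 > 7. No point satisfies all constraints.

Infeasible — the constraint set is empty.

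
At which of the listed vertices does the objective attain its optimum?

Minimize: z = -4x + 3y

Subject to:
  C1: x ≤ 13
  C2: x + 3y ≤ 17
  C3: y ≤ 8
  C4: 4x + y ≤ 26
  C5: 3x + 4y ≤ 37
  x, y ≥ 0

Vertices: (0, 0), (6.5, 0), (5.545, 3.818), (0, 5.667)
(6.5, 0) with z = -26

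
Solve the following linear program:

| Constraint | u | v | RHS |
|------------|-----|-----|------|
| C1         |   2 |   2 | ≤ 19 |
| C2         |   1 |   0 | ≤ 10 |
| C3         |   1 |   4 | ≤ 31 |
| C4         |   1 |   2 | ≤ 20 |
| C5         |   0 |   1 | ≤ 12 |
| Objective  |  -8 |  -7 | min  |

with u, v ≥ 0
Each vertex is the intersection of two constraint boundaries that also satisfies all remaining constraints:
  u = 0 and v = 0 → (0, 0)
  2u + 2v = 19 and v = 0 → (9.5, 0)
  2u + 2v = 19 and u + 4v = 31 → (2.333, 7.167)
  u + 4v = 31 and u = 0 → (0, 7.75)

Evaluating z = -8u - 7v at each vertex:
  (0, 0): z = 0
  (9.5, 0): z = -76
  (2.333, 7.167): z = -68.83
  (0, 7.75): z = -54.25

The minimum is at (9.5, 0) with z = -76.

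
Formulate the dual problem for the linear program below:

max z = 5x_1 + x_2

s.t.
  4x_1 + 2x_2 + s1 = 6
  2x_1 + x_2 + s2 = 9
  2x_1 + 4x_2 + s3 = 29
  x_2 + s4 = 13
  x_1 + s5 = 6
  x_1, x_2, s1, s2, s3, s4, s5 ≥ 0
Minimize: z = 6y1 + 9y2 + 29y3 + 13y4 + 6y5

Subject to:
  C1: -4y1 - 2y2 - 2y3 - y5 ≤ -5
  C2: -2y1 - y2 - 4y3 - y4 ≤ -1
  y1, y2, y3, y4, y5 ≥ 0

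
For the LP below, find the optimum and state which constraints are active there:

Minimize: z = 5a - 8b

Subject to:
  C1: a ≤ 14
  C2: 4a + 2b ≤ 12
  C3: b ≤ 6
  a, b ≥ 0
Optimal: a = 0, b = 6
Slack at optimum:
  C1: slack = 14
  C2: slack = 0 (binding)
  C3: slack = 0 (binding)
  a ≥ 0: a = 0 (binding)
  b ≥ 0: b = 6
Binding constraints: C2, C3, a ≥ 0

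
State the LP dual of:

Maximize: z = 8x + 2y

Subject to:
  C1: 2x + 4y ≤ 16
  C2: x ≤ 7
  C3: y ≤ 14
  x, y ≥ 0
Minimize: z = 16y1 + 7y2 + 14y3

Subject to:
  C1: -2y1 - y2 ≤ -8
  C2: -4y1 - y3 ≤ -2
  y1, y2, y3 ≥ 0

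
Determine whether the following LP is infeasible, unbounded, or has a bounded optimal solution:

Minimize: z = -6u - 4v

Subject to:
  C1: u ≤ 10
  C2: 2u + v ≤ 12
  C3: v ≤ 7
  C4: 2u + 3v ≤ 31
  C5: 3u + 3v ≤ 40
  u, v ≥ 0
The point (2.5, 7) satisfies every constraint, so the LP is feasible; the constraints give u ≤ 10 and v ≤ 7, which with u, v ≥ 0 keep the feasible region inside a bounded box. A feasible, bounded LP attains a finite optimum at a vertex.

Evaluating z = -6u - 4v at each vertex:
  (0, 0): z = 0
  (6, 0): z = -36
  (2.5, 7): z = -43
  (0, 7): z = -28

Bounded optimum: z* = -43 at (2.5, 7).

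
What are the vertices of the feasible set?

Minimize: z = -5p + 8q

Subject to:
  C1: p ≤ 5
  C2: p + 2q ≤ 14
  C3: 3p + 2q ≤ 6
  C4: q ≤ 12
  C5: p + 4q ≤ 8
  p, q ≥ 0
Each vertex is the intersection of two constraint boundaries that also satisfies all remaining constraints:
  p = 0 and q = 0 → (0, 0)
  3p + 2q = 6 and q = 0 → (2, 0)
  3p + 2q = 6 and p + 4q = 8 → (0.8, 1.8)
  p + 4q = 8 and p = 0 → (0, 2)

Vertices: (0, 0), (2, 0), (0.8, 1.8), (0, 2)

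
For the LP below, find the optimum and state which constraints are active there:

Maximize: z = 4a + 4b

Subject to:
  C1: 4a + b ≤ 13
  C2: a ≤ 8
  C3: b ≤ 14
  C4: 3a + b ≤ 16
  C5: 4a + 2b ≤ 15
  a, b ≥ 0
Optimal: a = 0, b = 7.5
Slack at optimum:
  C1: slack = 5.5
  C2: slack = 8
  C3: slack = 6.5
  C4: slack = 8.5
  C5: slack = 0 (binding)
  a ≥ 0: a = 0 (binding)
  b ≥ 0: b = 7.5
Binding constraints: C5, a ≥ 0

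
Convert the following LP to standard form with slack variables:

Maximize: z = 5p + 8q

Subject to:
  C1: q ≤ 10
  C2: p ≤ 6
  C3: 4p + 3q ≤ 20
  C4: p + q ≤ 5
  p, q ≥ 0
max z = 5p + 8q

s.t.
  q + s1 = 10
  p + s2 = 6
  4p + 3q + s3 = 20
  p + q + s4 = 5
  p, q, s1, s2, s3, s4 ≥ 0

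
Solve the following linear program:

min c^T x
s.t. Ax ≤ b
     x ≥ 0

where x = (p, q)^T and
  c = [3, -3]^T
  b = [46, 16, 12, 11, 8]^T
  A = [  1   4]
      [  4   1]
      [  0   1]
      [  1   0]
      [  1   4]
p = 0, q = 2, z = -6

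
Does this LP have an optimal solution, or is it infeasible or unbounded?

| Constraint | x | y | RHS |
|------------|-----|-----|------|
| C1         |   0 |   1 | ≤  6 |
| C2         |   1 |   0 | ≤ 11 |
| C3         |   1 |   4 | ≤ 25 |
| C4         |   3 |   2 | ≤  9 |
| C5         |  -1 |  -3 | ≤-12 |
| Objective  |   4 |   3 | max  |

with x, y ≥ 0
The point (0, 4.5) satisfies every constraint, so the LP is feasible; the constraints give x ≤ 11 and y ≤ 6, which with x, y ≥ 0 keep the feasible region inside a bounded box. A feasible, bounded LP attains a finite optimum at a vertex.

Evaluating z = 4x + 3y at each vertex:
  (0, 4): z = 12
  (0.4286, 3.857): z = 13.29
  (0, 4.5): z = 13.5

Feasible with finite optimum z* = 13.5 at (0, 4.5).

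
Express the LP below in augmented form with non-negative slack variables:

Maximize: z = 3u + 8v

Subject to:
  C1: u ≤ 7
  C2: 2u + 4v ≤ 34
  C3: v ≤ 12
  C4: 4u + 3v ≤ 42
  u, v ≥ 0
max z = 3u + 8v

s.t.
  u + s1 = 7
  2u + 4v + s2 = 34
  v + s3 = 12
  4u + 3v + s4 = 42
  u, v, s1, s2, s3, s4 ≥ 0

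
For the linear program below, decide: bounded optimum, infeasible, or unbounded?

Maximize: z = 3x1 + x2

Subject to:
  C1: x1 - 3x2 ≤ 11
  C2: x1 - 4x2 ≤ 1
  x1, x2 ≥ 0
Feasible point: (0, 0) satisfies every constraint, so the LP is feasible.
Direction d = (0, 1): for each constraint row a, a·d ≤ 0 —
  (1)(0) + (-3)(1) = -3 ≤ 0
  (1)(0) + (-4)(1) = -4 ≤ 0
and d ≥ 0, so (0, 0) + t·d stays feasible for every t ≥ 0. Along this ray z = 3x1 + x2 changes by 1 per unit t, so z → +∞.

Unbounded: there is a feasible ray along which z → +∞.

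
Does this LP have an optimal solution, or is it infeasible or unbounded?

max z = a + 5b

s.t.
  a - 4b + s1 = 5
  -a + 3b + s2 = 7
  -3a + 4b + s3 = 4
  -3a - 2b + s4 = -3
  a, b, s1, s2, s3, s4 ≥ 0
Feasible point: (1, 0) satisfies every constraint, so the LP is feasible.
Direction d = (4, 1): for each constraint row a, a·d ≤ 0 —
  (1)(4) + (-4)(1) = 0 ≤ 0
  (-1)(4) + (3)(1) = -1 ≤ 0
  (-3)(4) + (4)(1) = -8 ≤ 0
  (-3)(4) + (-2)(1) = -14 ≤ 0
and d ≥ 0, so (1, 0) + t·d stays feasible for every t ≥ 0. Along this ray z = a + 5b changes by 9 per unit t, so z → +∞.

Unbounded — the objective can increase without bound over the feasible region.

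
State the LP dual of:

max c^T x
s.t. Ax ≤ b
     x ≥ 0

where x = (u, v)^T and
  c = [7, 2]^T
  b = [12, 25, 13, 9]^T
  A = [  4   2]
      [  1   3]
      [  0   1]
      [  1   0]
Minimize: z = 12y1 + 25y2 + 13y3 + 9y4

Subject to:
  C1: -4y1 - y2 - y4 ≤ -7
  C2: -2y1 - 3y2 - y3 ≤ -2
  y1, y2, y3, y4 ≥ 0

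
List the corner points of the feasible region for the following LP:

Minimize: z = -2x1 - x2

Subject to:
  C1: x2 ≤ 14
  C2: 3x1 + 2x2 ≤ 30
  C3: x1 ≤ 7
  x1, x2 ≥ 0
Each vertex is the intersection of two constraint boundaries that also satisfies all remaining constraints:
  x1 = 0 and x2 = 0 → (0, 0)
  x1 = 7 and x2 = 0 → (7, 0)
  3x1 + 2x2 = 30 and x1 = 7 → (7, 4.5)
  x2 = 14 and 3x1 + 2x2 = 30 → (0.6667, 14)
  x2 = 14 and x1 = 0 → (0, 14)

Vertices: (0, 0), (7, 0), (7, 4.5), (0.6667, 14), (0, 14)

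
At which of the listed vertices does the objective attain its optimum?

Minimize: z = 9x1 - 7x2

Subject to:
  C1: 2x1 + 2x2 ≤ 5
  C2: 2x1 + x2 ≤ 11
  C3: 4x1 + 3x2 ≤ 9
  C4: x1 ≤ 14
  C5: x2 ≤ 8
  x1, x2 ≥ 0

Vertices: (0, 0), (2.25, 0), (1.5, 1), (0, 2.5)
Evaluating z = 9x1 - 7x2 at each vertex:
  (0, 0): z = 0
  (2.25, 0): z = 20.25
  (1.5, 1): z = 6.5
  (0, 2.5): z = -17.5

The smallest value is z = -17.5, attained at (0, 2.5).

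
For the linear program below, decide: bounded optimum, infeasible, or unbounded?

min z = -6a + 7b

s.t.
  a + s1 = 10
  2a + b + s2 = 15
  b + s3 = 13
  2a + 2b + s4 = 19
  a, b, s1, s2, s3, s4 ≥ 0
The point (7.5, 0) satisfies every constraint, so the LP is feasible; the constraints give a ≤ 10 and b ≤ 13, which with a, b ≥ 0 keep the feasible region inside a bounded box. A feasible, bounded LP attains a finite optimum at a vertex.

Evaluating z = -6a + 7b at each vertex:
  (0, 0): z = 0
  (7.5, 0): z = -45
  (5.5, 4): z = -5
  (0, 9.5): z = 66.5

Feasible with finite optimum z* = -45 at (7.5, 0).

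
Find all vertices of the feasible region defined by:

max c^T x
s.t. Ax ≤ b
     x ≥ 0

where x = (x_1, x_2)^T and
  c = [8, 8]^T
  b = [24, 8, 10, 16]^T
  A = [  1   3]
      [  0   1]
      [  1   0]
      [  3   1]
Each vertex is the intersection of two constraint boundaries that also satisfies all remaining constraints:
  x_1 = 0 and x_2 = 0 → (0, 0)
  3x_1 + x_2 = 16 and x_2 = 0 → (5.333, 0)
  x_1 + 3x_2 = 24 and 3x_1 + x_2 = 16 → (3, 7)
  x_1 + 3x_2 = 24 and x_2 = 8 → (0, 8)

Vertices: (0, 0), (5.333, 0), (3, 7), (0, 8)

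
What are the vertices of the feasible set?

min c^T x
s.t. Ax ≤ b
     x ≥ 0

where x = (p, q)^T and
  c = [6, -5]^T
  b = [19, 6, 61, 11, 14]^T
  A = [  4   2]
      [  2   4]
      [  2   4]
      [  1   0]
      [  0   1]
Each vertex is the intersection of two constraint boundaries that also satisfies all remaining constraints:
  p = 0 and q = 0 → (0, 0)
  2p + 4q = 6 and q = 0 → (3, 0)
  2p + 4q = 6 and p = 0 → (0, 1.5)

Vertices: (0, 0), (3, 0), (0, 1.5)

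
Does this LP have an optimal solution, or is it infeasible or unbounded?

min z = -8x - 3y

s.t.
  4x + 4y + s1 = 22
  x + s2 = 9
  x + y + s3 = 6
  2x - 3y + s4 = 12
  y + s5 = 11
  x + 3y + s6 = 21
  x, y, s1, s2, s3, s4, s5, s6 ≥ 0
The point (5.5, 0) satisfies every constraint, so the LP is feasible; the constraints give x ≤ 9 and y ≤ 11, which with x, y ≥ 0 keep the feasible region inside a bounded box. A feasible, bounded LP attains a finite optimum at a vertex.

Bounded optimum: z* = -44 at (5.5, 0).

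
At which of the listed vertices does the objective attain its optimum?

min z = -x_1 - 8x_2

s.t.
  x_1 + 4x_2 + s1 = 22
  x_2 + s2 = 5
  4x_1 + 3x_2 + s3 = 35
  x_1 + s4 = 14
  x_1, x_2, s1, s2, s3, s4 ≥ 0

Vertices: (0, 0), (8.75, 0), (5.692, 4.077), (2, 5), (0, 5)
(2, 5) with z = -42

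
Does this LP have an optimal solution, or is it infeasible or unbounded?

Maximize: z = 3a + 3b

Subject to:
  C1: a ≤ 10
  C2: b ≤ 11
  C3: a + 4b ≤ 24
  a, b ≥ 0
The point (10, 3.5) satisfies every constraint, so the LP is feasible; the constraints give a ≤ 10 and b ≤ 11, which with a, b ≥ 0 keep the feasible region inside a bounded box. A feasible, bounded LP attains a finite optimum at a vertex.

The LP has an optimal solution: (10, 3.5) with z = 40.5.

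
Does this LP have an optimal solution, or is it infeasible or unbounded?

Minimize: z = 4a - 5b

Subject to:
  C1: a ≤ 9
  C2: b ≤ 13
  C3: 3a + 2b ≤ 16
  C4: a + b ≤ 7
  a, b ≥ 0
The point (0, 7) satisfies every constraint, so the LP is feasible; the constraints give a ≤ 9 and b ≤ 13, which with a, b ≥ 0 keep the feasible region inside a bounded box. A feasible, bounded LP attains a finite optimum at a vertex.

Evaluating z = 4a - 5b at each vertex:
  (0, 0): z = 0
  (5.333, 0): z = 21.33
  (2, 5): z = -17
  (0, 7): z = -35

Feasible with finite optimum z* = -35 at (0, 7).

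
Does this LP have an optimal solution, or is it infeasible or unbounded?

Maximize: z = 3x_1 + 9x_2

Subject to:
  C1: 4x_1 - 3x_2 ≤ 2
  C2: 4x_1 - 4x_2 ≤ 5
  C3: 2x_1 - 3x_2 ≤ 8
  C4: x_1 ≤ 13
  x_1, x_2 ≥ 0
Feasible point: (0, 0) satisfies every constraint, so the LP is feasible.
Direction d = (0, 1): for each constraint row a, a·d ≤ 0 —
  (4)(0) + (-3)(1) = -3 ≤ 0
  (4)(0) + (-4)(1) = -4 ≤ 0
  (2)(0) + (-3)(1) = -3 ≤ 0
  (1)(0) + (0)(1) = 0 ≤ 0
and d ≥ 0, so (0, 0) + t·d stays feasible for every t ≥ 0. Along this ray z = 3x_1 + 9x_2 changes by 9 per unit t, so z → +∞.

Unbounded: there is a feasible ray along which z → +∞.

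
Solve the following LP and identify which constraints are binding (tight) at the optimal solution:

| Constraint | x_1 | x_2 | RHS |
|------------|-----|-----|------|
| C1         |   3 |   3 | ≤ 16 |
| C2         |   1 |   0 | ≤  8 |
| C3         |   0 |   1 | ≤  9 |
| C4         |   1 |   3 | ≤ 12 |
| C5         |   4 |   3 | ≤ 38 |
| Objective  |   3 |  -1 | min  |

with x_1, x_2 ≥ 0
Optimal: x_1 = 0, x_2 = 4
Slack at optimum:
  C1: slack = 4
  C2: slack = 8
  C3: slack = 5
  C4: slack = 0 (binding)
  C5: slack = 26
  x_1 ≥ 0: x_1 = 0 (binding)
  x_2 ≥ 0: x_2 = 4
Binding constraints: C4, x_1 ≥ 0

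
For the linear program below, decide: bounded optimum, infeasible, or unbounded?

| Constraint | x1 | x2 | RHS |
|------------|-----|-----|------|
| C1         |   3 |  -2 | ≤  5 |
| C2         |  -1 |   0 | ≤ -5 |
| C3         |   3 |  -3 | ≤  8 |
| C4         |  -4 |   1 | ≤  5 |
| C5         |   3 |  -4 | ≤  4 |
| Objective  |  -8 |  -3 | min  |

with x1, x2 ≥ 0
Feasible point: (5, 5) satisfies every constraint, so the LP is feasible.
Direction d = (2, 3): for each constraint row a, a·d ≤ 0 —
  (3)(2) + (-2)(3) = 0 ≤ 0
  (-1)(2) + (0)(3) = -2 ≤ 0
  (3)(2) + (-3)(3) = -3 ≤ 0
  (-4)(2) + (1)(3) = -5 ≤ 0
  (3)(2) + (-4)(3) = -6 ≤ 0
and d ≥ 0, so (5, 5) + t·d stays feasible for every t ≥ 0. Along this ray z = -8x1 - 3x2 changes by -25 per unit t, so z → −∞.

Unbounded: there is a feasible ray along which z → −∞.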